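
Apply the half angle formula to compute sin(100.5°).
sin(100.5°) = √((1 - cos 201°)/2) = 0.9833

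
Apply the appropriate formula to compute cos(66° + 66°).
cos(66° + 66°) = cos 66° cos 66° - sin 66° sin 66° = -0.6691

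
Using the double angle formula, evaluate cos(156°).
cos(156°) = cos²78° - sin²78° = -0.9135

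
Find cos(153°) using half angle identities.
cos(153°) = -√((1 + cos 306°)/2) = -0.891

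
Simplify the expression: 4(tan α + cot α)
4(tan α + cot α) = 4(sec α csc α) (using Quotient identities)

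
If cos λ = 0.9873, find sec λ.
sec λ = 1/cos λ = 1.013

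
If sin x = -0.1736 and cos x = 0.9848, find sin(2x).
sin(2x) = 2 sin x cos x = -0.3419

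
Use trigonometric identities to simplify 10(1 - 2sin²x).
10(1 - 2sin²x) = 10(cos(2x)) (using Double angle)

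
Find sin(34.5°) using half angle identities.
sin(34.5°) = √((1 - cos 69°)/2) = 0.5664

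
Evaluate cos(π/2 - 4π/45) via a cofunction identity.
cos(π/2 - 4π/45) = sin(4π/45) = 0.2756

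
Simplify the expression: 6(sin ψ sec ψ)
6(sin ψ sec ψ) = 6(tan ψ) (using Reciprocal + quotient)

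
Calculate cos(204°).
cos(204°) = -0.9135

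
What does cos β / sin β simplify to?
cos β / sin β = cot β (using Quotient identity)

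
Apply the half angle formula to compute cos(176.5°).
cos(176.5°) = -√((1 + cos 353°)/2) = -0.9981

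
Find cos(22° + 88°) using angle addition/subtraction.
cos(22° + 88°) = cos 22° cos 88° - sin 22° sin 88° = -0.342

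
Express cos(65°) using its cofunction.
cos(65°) = sin(90° - 65°) = sin(25°)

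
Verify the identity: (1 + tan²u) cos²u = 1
LHS = sec²u · cos²u = (1/cos²u) · cos²u = 1 = RHS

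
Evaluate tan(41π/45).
tan(41π/45) = -0.2867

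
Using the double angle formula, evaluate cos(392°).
cos(392°) = cos²196° - sin²196° = 0.848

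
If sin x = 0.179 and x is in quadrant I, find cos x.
cos x = 0.9838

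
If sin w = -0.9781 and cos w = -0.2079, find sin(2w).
sin(2w) = 2 sin w cos w = 0.4067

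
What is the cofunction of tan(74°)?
tan(74°) = cot(90° - 74°) = cot(16°)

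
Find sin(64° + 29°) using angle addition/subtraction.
sin(64° + 29°) = sin 64° cos 29° + cos 64° sin 29° = 0.9986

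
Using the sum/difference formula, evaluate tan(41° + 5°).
tan(41° + 5°) = (tan 41° + tan 5°)/(1 - tan 41° tan 5°) = 1.036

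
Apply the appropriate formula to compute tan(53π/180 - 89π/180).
tan(53π/180 - 89π/180) = (tan 53π/180 - tan 89π/180)/(1 + tan 53π/180 tan 89π/180) = -0.7265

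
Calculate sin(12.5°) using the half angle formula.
sin(12.5°) = √((1 - cos 25°)/2) = 0.2164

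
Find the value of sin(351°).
sin(351°) = -0.1564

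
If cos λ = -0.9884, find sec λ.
sec λ = 1/cos λ = -1.012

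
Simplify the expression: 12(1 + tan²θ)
12(1 + tan²θ) = 12(sec²θ) (using Pythagorean identity)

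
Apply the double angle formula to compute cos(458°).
cos(458°) = cos²229° - sin²229° = -0.1392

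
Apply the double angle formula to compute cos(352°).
cos(352°) = cos²176° - sin²176° = 0.9903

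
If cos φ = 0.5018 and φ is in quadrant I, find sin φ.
sin φ = 0.865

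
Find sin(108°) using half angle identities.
sin(108°) = √((1 - cos 216°)/2) = 0.9511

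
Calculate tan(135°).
tan(135°) = -1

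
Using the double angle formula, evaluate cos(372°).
cos(372°) = cos²186° - sin²186° = 0.9781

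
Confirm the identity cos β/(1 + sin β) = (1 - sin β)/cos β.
RHS = (1 - sin β)(1 + sin β) / (cos β(1 + sin β)) = (1 - sin²β) / (cos β(1 + sin β)) = cos²β / (cos β(1 + sin β)) = cos β/(1 + sin β) = LHS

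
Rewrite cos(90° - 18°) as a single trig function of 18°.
cos(90° - 18°) = sin(18°)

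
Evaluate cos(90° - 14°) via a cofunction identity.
cos(90° - 14°) = sin(14°) = 0.2419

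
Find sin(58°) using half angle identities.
sin(58°) = √((1 - cos 116°)/2) = 0.848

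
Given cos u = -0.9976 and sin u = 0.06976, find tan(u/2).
tan(u/2) = sin u / (1 + cos u) = 29.07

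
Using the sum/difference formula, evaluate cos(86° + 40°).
cos(86° + 40°) = cos 86° cos 40° - sin 86° sin 40° = -0.5878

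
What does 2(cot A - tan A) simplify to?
2(cot A - tan A) = 2(2 cot(2A)) (using Double angle)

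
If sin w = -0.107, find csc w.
csc w = 1/sin w = -9.346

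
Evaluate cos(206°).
cos(206°) = -0.8988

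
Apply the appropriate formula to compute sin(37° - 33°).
sin(37° - 33°) = sin 37° cos 33° - cos 37° sin 33° = 0.06976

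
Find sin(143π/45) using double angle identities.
sin(143π/45) = 2 sin 143π/90 cos 143π/90 = -0.5299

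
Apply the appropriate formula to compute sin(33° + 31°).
sin(33° + 31°) = sin 33° cos 31° + cos 33° sin 31° = 0.8988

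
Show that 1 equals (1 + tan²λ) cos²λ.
RHS = sec²λ · cos²λ = (1/cos²λ) · cos²λ = 1 = LHS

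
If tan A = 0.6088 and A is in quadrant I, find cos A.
cos A = 0.8542 (using tan²A + 1 = sec²A)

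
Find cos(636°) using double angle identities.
cos(636°) = cos²318° - sin²318° = 0.1045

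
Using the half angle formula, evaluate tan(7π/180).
tan(7π/180) = sin 7π/90 / (1 + cos 7π/90) = 0.1228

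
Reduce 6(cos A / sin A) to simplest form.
6(cos A / sin A) = 6(cot A) (using Quotient identity)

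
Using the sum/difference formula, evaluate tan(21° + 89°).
tan(21° + 89°) = (tan 21° + tan 89°)/(1 - tan 21° tan 89°) = -2.747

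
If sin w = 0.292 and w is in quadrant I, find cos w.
cos w = 0.9564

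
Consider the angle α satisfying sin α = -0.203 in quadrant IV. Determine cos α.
cos α = √(1 - sin²α) = 0.9792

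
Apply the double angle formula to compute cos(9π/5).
cos(9π/5) = cos²9π/10 - sin²9π/10 = 0.809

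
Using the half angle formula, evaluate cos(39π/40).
cos(39π/40) = -√((1 + cos 39π/20)/2) = -0.9969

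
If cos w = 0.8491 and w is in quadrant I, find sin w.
sin w = 0.5282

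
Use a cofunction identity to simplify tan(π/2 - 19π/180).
tan(π/2 - 19π/180) = cot(19π/180)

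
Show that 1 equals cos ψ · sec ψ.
RHS = cos ψ · (1/cos ψ) = 1 = LHS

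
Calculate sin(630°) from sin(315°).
sin(630°) = 2 sin 315° cos 315° = -1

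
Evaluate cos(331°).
cos(331°) = 0.8746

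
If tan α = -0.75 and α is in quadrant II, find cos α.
cos α = -0.8 (using tan²α + 1 = sec²α)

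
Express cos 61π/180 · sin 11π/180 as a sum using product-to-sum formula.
cos 61π/180 sin 11π/180 = (1/2)[sin(61π/180+11π/180) - sin(61π/180-11π/180)]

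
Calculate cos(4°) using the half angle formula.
cos(4°) = √((1 + cos 8°)/2) = 0.9976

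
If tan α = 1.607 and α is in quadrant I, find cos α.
cos α = 0.5283 (using tan²α + 1 = sec²α)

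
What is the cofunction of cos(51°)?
cos(51°) = sin(90° - 51°) = sin(39°)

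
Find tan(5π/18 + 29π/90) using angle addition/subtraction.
tan(5π/18 + 29π/90) = (tan 5π/18 + tan 29π/90)/(1 - tan 5π/18 tan 29π/90) = -3.078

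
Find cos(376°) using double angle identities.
cos(376°) = cos²188° - sin²188° = 0.9613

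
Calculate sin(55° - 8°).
sin(55° - 8°) = sin 55° cos 8° - cos 55° sin 8° = 0.7314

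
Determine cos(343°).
cos(343°) = 0.9563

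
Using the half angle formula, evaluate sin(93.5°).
sin(93.5°) = √((1 - cos 187°)/2) = 0.9981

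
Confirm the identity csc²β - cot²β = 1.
LHS = 1/sin²β - cos²β/sin²β = (1 - cos²β)/sin²β = sin²β/sin²β = 1 = RHS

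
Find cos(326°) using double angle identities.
cos(326°) = cos²163° - sin²163° = 0.829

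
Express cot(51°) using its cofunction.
cot(51°) = tan(90° - 51°) = tan(39°)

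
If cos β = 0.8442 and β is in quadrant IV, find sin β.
sin β = -0.536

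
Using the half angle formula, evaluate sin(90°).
sin(90°) = √((1 - cos 180°)/2) = 1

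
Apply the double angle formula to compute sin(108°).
sin(108°) = 2 sin 54° cos 54° = 0.9511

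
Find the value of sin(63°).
sin(63°) = 0.891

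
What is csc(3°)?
csc(3°) = 19.11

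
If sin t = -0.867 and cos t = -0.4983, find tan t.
tan t = sin t / cos t = 1.74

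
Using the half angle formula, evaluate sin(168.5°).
sin(168.5°) = √((1 - cos 337°)/2) = 0.1994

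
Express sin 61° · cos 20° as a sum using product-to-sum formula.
sin 61° cos 20° = (1/2)[sin(61°+20°) + sin(61°-20°)]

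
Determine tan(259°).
tan(259°) = 5.145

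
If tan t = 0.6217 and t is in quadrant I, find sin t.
sin t = 0.528 (using tan²t + 1 = sec²t)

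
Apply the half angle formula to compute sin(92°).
sin(92°) = √((1 - cos 184°)/2) = 0.9994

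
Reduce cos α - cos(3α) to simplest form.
cos α - cos(3α) = 2 sin(2α) sin α (using Sum-to-product)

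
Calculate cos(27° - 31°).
cos(27° - 31°) = cos 27° cos 31° + sin 27° sin 31° = 0.9976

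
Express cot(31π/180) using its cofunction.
cot(31π/180) = tan(π/2 - 31π/180) = tan(59π/180)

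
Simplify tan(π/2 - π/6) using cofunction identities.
tan(π/2 - π/6) = cot(π/6)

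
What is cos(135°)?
cos(135°) = -√2/2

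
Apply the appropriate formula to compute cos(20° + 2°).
cos(20° + 2°) = cos 20° cos 2° - sin 20° sin 2° = 0.9272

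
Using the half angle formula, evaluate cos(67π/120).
cos(67π/120) = -√((1 + cos 67π/60)/2) = -0.1822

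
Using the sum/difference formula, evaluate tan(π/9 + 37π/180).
tan(π/9 + 37π/180) = (tan π/9 + tan 37π/180)/(1 - tan π/9 tan 37π/180) = 1.54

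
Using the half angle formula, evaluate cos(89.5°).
cos(89.5°) = √((1 + cos 179°)/2) = 0.008727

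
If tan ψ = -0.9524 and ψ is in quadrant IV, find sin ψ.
sin ψ = -0.6897 (using tan²ψ + 1 = sec²ψ)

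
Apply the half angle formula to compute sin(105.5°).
sin(105.5°) = √((1 - cos 211°)/2) = 0.9636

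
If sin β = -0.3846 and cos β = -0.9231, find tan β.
tan β = sin β / cos β = 0.4166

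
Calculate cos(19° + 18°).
cos(19° + 18°) = cos 19° cos 18° - sin 19° sin 18° = 0.7986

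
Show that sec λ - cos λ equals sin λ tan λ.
LHS = 1/cos λ - cos λ = (1 - cos²λ)/cos λ = sin²λ/cos λ = sin λ · (sin λ/cos λ) = sin λ tan λ = RHS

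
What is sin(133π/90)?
sin(133π/90) = -0.9976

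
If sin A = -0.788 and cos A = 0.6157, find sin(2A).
sin(2A) = 2 sin A cos A = -0.9703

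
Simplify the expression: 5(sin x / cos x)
5(sin x / cos x) = 5(tan x) (using Quotient identity)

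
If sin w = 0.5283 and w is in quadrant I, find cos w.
cos w = 0.8491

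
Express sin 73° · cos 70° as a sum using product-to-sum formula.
sin 73° cos 70° = (1/2)[sin(73°+70°) + sin(73°-70°)]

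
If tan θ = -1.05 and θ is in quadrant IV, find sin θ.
sin θ = -0.7241 (using tan²θ + 1 = sec²θ)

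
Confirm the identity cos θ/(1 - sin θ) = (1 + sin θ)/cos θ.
RHS = (1 + sin θ)(1 - sin θ) / (cos θ(1 - sin θ)) = (1 - sin²θ) / (cos θ(1 - sin θ)) = cos²θ / (cos θ(1 - sin θ)) = cos θ/(1 - sin θ) = LHS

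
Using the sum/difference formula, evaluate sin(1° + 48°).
sin(1° + 48°) = sin 1° cos 48° + cos 1° sin 48° = 0.7547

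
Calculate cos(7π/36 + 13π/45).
cos(7π/36 + 13π/45) = cos 7π/36 cos 13π/45 - sin 7π/36 sin 13π/45 = 0.05234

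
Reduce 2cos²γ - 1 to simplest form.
2cos²γ - 1 = cos(2γ) (using Double angle)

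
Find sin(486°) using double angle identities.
sin(486°) = 2 sin 243° cos 243° = 0.809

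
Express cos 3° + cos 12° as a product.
cos 3° + cos 12° = 2 cos(7.5°) cos(-4.5°)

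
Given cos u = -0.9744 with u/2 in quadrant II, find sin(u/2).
sin(u/2) = ±√((1 - cos u)/2); positive since u/2 ∈ QII, so sin(u/2) = 0.9936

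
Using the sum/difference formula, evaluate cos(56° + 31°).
cos(56° + 31°) = cos 56° cos 31° - sin 56° sin 31° = 0.05234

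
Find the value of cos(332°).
cos(332°) = 0.8829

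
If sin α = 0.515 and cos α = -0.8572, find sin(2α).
sin(2α) = 2 sin α cos α = -0.8829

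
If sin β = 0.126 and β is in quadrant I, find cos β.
cos β = 0.992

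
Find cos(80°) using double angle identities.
cos(80°) = cos²40° - sin²40° = 0.1736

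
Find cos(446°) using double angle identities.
cos(446°) = cos²223° - sin²223° = 0.06976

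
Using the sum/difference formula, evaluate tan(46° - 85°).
tan(46° - 85°) = (tan 46° - tan 85°)/(1 + tan 46° tan 85°) = -0.8098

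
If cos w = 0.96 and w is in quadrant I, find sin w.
sin w = 0.28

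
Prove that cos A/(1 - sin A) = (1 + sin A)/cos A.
RHS = (1 + sin A)(1 - sin A) / (cos A(1 - sin A)) = (1 - sin²A) / (cos A(1 - sin A)) = cos²A / (cos A(1 - sin A)) = cos A/(1 - sin A) = LHS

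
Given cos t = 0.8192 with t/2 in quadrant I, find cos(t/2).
cos(t/2) = ±√((1 + cos t)/2); positive since t/2 ∈ QI, so cos(t/2) = 0.9537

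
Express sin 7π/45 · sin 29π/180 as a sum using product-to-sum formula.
sin 7π/45 sin 29π/180 = (1/2)[cos(7π/45-29π/180) - cos(7π/45+29π/180)]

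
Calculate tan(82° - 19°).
tan(82° - 19°) = (tan 82° - tan 19°)/(1 + tan 82° tan 19°) = 1.963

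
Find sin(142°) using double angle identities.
sin(142°) = 2 sin 71° cos 71° = 0.6157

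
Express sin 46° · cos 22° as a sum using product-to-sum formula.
sin 46° cos 22° = (1/2)[sin(46°+22°) + sin(46°-22°)]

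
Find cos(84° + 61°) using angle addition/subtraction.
cos(84° + 61°) = cos 84° cos 61° - sin 84° sin 61° = -0.8192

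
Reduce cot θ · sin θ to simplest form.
cot θ · sin θ = cos θ (using Quotient identity)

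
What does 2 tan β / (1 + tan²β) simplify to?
2 tan β / (1 + tan²β) = sin(2β) (using Double angle)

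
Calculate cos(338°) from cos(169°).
cos(338°) = cos²169° - sin²169° = 0.9272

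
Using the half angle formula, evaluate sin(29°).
sin(29°) = √((1 - cos 58°)/2) = 0.4848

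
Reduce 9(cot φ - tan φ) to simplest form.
9(cot φ - tan φ) = 9(2 cot(2φ)) (using Double angle)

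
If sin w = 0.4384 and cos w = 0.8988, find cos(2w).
cos(2w) = cos²w - sin²w = 0.6156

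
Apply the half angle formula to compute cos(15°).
cos(15°) = √((1 + cos 30°)/2) = (√6+√2)/4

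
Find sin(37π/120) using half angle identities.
sin(37π/120) = √((1 - cos 37π/60)/2) = 0.8241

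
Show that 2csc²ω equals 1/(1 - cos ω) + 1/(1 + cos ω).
RHS = [(1 + cos ω) + (1 - cos ω)] / [(1 - cos ω)(1 + cos ω)] = 2/(1 - cos²ω) = 2/sin²ω = 2csc²ω = LHS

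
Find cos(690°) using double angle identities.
cos(690°) = cos²345° - sin²345° = √3/2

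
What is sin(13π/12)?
sin(13π/12) = -(√6-√2)/4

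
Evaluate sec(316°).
sec(316°) = 1.39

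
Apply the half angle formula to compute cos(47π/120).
cos(47π/120) = √((1 + cos 47π/60)/2) = 0.3338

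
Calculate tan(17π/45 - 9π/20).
tan(17π/45 - 9π/20) = (tan 17π/45 - tan 9π/20)/(1 + tan 17π/45 tan 9π/20) = -0.2309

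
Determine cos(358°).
cos(358°) = 0.9994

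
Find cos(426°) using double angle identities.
cos(426°) = cos²213° - sin²213° = 0.4067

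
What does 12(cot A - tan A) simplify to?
12(cot A - tan A) = 12(2 cot(2A)) (using Double angle)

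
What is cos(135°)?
cos(135°) = -√2/2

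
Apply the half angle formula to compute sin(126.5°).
sin(126.5°) = √((1 - cos 253°)/2) = 0.8039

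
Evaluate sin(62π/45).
sin(62π/45) = -0.9272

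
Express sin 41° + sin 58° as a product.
sin 41° + sin 58° = 2 sin(49.5°) cos(-8.5°)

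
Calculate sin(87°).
sin(87°) = 0.9986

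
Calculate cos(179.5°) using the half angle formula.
cos(179.5°) = -√((1 + cos 359°)/2) = -1.0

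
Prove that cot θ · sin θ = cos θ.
LHS = (cos θ/sin θ) · sin θ = cos θ = RHS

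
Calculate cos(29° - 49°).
cos(29° - 49°) = cos 29° cos 49° + sin 29° sin 49° = 0.9397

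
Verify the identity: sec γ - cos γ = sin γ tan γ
LHS = 1/cos γ - cos γ = (1 - cos²γ)/cos γ = sin²γ/cos γ = sin γ · (sin γ/cos γ) = sin γ tan γ = RHS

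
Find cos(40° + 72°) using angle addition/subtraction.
cos(40° + 72°) = cos 40° cos 72° - sin 40° sin 72° = -0.3746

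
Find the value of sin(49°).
sin(49°) = 0.7547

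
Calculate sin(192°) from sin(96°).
sin(192°) = 2 sin 96° cos 96° = -0.2079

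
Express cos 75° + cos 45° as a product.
cos 75° + cos 45° = 2 cos(60°) cos(15°)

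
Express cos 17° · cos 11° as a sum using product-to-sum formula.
cos 17° cos 11° = (1/2)[cos(17°-11°) + cos(17°+11°)]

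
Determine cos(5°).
cos(5°) = 0.9962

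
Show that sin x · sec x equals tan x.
LHS = sin x · (1/cos x) = sin x/cos x = tan x = RHS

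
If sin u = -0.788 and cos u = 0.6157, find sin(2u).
sin(2u) = 2 sin u cos u = -0.9703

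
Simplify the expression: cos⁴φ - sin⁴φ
cos⁴φ - sin⁴φ = cos(2φ) (using Factoring + double angle)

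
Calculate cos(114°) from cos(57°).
cos(114°) = cos²57° - sin²57° = -0.4067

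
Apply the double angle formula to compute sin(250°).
sin(250°) = 2 sin 125° cos 125° = -0.9397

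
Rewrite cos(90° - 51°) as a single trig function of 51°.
cos(90° - 51°) = sin(51°)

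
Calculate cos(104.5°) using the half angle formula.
cos(104.5°) = -√((1 + cos 209°)/2) = -0.2504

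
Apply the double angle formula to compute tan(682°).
tan(682°) = 2 tan 341° / (1 - tan²341°) = -0.7813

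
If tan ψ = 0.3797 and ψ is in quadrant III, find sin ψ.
sin ψ = -0.355 (using tan²ψ + 1 = sec²ψ)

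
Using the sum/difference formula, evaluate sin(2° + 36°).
sin(2° + 36°) = sin 2° cos 36° + cos 2° sin 36° = 0.6157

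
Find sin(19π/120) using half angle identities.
sin(19π/120) = √((1 - cos 19π/60)/2) = 0.4772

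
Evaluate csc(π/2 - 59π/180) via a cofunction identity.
csc(π/2 - 59π/180) = sec(59π/180) = 1.942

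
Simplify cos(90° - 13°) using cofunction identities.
cos(90° - 13°) = sin(13°)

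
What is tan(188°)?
tan(188°) = 0.1405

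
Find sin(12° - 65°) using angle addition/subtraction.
sin(12° - 65°) = sin 12° cos 65° - cos 12° sin 65° = -0.7986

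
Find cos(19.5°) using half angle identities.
cos(19.5°) = √((1 + cos 39°)/2) = 0.9426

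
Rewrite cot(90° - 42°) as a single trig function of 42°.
cot(90° - 42°) = tan(42°)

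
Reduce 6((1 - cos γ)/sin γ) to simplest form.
6((1 - cos γ)/sin γ) = 6(tan(γ/2)) (using Half angle)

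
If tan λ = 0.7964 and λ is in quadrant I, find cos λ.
cos λ = 0.7822 (using tan²λ + 1 = sec²λ)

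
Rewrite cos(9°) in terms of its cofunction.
cos(9°) = sin(90° - 9°) = sin(81°)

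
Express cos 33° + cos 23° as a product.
cos 33° + cos 23° = 2 cos(28°) cos(5°)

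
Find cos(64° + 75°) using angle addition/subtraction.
cos(64° + 75°) = cos 64° cos 75° - sin 64° sin 75° = -0.7547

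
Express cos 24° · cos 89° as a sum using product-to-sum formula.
cos 24° cos 89° = (1/2)[cos(24°-89°) + cos(24°+89°)]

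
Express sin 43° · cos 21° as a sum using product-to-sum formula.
sin 43° cos 21° = (1/2)[sin(43°+21°) + sin(43°-21°)]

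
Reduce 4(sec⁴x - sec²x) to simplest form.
4(sec⁴x - sec²x) = 4(tan⁴x + tan²x) (using Pythagorean)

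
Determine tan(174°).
tan(174°) = -0.1051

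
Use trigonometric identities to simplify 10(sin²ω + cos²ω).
10(sin²ω + cos²ω) = 10 (using Pythagorean identity)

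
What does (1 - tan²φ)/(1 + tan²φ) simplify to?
(1 - tan²φ)/(1 + tan²φ) = cos(2φ) (using Double angle)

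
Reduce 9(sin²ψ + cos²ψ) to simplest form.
9(sin²ψ + cos²ψ) = 9 (using Pythagorean identity)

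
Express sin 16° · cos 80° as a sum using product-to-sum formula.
sin 16° cos 80° = (1/2)[sin(16°+80°) + sin(16°-80°)]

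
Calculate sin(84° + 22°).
sin(84° + 22°) = sin 84° cos 22° + cos 84° sin 22° = 0.9613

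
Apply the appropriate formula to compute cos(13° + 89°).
cos(13° + 89°) = cos 13° cos 89° - sin 13° sin 89° = -0.2079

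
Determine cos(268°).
cos(268°) = -0.0349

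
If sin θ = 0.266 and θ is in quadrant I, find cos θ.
cos θ = 0.964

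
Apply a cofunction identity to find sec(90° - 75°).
sec(90° - 75°) = csc(75°) = 1.035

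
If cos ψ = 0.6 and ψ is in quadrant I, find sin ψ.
sin ψ = 0.8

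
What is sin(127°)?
sin(127°) = 0.7986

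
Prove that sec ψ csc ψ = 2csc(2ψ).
RHS = 2/sin(2ψ) = 2/(2 sin ψ cos ψ) = 1/(sin ψ cos ψ) = (1/cos ψ)(1/sin ψ) = sec ψ csc ψ = LHS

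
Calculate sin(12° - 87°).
sin(12° - 87°) = sin 12° cos 87° - cos 12° sin 87° = -(√6+√2)/4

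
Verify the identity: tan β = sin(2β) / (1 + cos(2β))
RHS = 2 sin β cos β / (2cos²β) = sin β/cos β = tan β = LHS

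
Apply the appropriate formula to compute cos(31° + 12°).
cos(31° + 12°) = cos 31° cos 12° - sin 31° sin 12° = 0.7314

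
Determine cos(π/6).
cos(π/6) = √3/2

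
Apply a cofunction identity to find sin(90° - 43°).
sin(90° - 43°) = cos(43°) = 0.7314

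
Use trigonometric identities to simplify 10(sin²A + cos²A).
10(sin²A + cos²A) = 10 (using Pythagorean identity)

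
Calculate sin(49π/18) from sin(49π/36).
sin(49π/18) = 2 sin 49π/36 cos 49π/36 = 0.766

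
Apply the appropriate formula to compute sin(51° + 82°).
sin(51° + 82°) = sin 51° cos 82° + cos 51° sin 82° = 0.7314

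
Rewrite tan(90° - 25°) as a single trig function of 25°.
tan(90° - 25°) = cot(25°)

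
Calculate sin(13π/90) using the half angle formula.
sin(13π/90) = √((1 - cos 13π/45)/2) = 0.4384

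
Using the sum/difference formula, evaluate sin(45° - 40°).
sin(45° - 40°) = sin 45° cos 40° - cos 45° sin 40° = 0.08716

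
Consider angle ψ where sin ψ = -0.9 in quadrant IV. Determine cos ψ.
cos ψ = √(1 - sin²ψ) = 0.4359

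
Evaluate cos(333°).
cos(333°) = 0.891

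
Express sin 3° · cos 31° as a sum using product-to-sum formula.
sin 3° cos 31° = (1/2)[sin(3°+31°) + sin(3°-31°)]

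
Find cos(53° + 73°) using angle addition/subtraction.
cos(53° + 73°) = cos 53° cos 73° - sin 53° sin 73° = -0.5878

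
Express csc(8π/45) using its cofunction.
csc(8π/45) = sec(π/2 - 8π/45) = sec(29π/90)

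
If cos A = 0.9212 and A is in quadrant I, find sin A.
sin A = 0.3891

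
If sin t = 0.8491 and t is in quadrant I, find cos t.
cos t = 0.5282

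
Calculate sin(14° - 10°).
sin(14° - 10°) = sin 14° cos 10° - cos 14° sin 10° = 0.06976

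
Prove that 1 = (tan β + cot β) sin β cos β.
RHS = (sin β/cos β + cos β/sin β) sin β cos β = ((sin²β + cos²β)/(sin β cos β)) · sin β cos β = sin²β + cos²β = 1 = LHS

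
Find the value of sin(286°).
sin(286°) = -0.9613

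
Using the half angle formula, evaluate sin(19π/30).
sin(19π/30) = √((1 - cos 19π/15)/2) = 0.9135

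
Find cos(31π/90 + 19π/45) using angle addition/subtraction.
cos(31π/90 + 19π/45) = cos 31π/90 cos 19π/45 - sin 31π/90 sin 19π/45 = -0.7431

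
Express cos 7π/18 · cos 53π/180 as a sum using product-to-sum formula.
cos 7π/18 cos 53π/180 = (1/2)[cos(7π/18-53π/180) + cos(7π/18+53π/180)]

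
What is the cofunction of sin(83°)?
sin(83°) = cos(90° - 83°) = cos(7°)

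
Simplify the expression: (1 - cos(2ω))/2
(1 - cos(2ω))/2 = sin²ω (using Power reduction)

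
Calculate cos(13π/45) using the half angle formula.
cos(13π/45) = √((1 + cos 26π/45)/2) = 0.6157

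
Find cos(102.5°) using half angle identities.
cos(102.5°) = -√((1 + cos 205°)/2) = -0.2164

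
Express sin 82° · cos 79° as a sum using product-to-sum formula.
sin 82° cos 79° = (1/2)[sin(82°+79°) + sin(82°-79°)]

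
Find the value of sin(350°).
sin(350°) = -0.1736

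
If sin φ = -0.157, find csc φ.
csc φ = 1/sin φ = -6.369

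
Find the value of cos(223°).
cos(223°) = -0.7314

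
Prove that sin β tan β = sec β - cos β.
RHS = 1/cos β - cos β = (1 - cos²β)/cos β = sin²β/cos β = sin β · (sin β/cos β) = sin β tan β = LHS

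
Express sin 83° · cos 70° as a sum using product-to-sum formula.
sin 83° cos 70° = (1/2)[sin(83°+70°) + sin(83°-70°)]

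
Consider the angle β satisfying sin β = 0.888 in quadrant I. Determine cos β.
cos β = √(1 - sin²β) = 0.4598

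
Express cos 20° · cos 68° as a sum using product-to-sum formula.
cos 20° cos 68° = (1/2)[cos(20°-68°) + cos(20°+68°)]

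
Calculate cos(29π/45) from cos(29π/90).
cos(29π/45) = 2cos²29π/90 - 1 = -0.4384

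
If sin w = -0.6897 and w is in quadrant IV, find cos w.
cos w = 0.7241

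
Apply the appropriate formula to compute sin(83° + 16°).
sin(83° + 16°) = sin 83° cos 16° + cos 83° sin 16° = 0.9877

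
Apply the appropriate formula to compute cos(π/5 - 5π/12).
cos(π/5 - 5π/12) = cos π/5 cos 5π/12 + sin π/5 sin 5π/12 = 0.7771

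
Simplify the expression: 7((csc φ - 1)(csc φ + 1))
7((csc φ - 1)(csc φ + 1)) = 7(cot²φ) (using Diff. of squares)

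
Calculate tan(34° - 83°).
tan(34° - 83°) = (tan 34° - tan 83°)/(1 + tan 34° tan 83°) = -1.15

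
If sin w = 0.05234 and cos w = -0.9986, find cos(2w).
cos(2w) = cos²w - sin²w = 0.9945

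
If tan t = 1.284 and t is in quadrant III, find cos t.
cos t = -0.6145 (using tan²t + 1 = sec²t)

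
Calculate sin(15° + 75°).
sin(15° + 75°) = sin 15° cos 75° + cos 15° sin 75° = 1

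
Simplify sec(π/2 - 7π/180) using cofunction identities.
sec(π/2 - 7π/180) = csc(7π/180)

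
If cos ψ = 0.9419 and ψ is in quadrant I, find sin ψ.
sin ψ = 0.3359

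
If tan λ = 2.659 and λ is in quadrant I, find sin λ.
sin λ = 0.936 (using tan²λ + 1 = sec²λ)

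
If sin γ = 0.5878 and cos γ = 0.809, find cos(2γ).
cos(2γ) = cos²γ - sin²γ = 0.309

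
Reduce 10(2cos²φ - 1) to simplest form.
10(2cos²φ - 1) = 10(cos(2φ)) (using Double angle)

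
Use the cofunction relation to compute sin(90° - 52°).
sin(90° - 52°) = cos(52°) = 0.6157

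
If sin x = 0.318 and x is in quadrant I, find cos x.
cos x = 0.9481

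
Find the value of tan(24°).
tan(24°) = 0.4452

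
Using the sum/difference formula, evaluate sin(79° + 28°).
sin(79° + 28°) = sin 79° cos 28° + cos 79° sin 28° = 0.9563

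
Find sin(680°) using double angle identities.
sin(680°) = 2 sin 340° cos 340° = -0.6428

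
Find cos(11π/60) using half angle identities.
cos(11π/60) = √((1 + cos 11π/30)/2) = 0.8387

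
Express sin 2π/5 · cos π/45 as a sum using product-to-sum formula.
sin 2π/5 cos π/45 = (1/2)[sin(2π/5+π/45) + sin(2π/5-π/45)]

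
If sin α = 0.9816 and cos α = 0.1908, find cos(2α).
cos(2α) = cos²α - sin²α = -0.9271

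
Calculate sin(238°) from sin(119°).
sin(238°) = 2 sin 119° cos 119° = -0.848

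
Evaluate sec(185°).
sec(185°) = -1.004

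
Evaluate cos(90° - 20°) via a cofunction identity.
cos(90° - 20°) = sin(20°) = 0.342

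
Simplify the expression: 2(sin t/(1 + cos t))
2(sin t/(1 + cos t)) = 2(tan(t/2)) (using Half angle)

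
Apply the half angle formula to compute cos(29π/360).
cos(29π/360) = √((1 + cos 29π/180)/2) = 0.9681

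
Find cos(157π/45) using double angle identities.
cos(157π/45) = cos²157π/90 - sin²157π/90 = -0.0349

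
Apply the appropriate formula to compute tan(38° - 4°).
tan(38° - 4°) = (tan 38° - tan 4°)/(1 + tan 38° tan 4°) = 0.6745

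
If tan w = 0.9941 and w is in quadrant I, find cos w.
cos w = 0.7092 (using tan²w + 1 = sec²w)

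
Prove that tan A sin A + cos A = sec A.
LHS = sin²A/cos A + cos A = (sin²A + cos²A)/cos A = 1/cos A = sec A = RHS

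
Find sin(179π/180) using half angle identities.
sin(179π/180) = √((1 - cos 179π/90)/2) = 0.01745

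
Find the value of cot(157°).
cot(157°) = -2.356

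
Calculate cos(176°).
cos(176°) = -0.9976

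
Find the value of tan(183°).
tan(183°) = 0.05241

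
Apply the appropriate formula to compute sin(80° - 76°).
sin(80° - 76°) = sin 80° cos 76° - cos 80° sin 76° = 0.06976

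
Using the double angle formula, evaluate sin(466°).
sin(466°) = 2 sin 233° cos 233° = 0.9613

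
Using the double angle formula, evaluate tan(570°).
tan(570°) = 2 tan 285° / (1 - tan²285°) = √3/3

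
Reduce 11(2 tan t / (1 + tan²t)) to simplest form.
11(2 tan t / (1 + tan²t)) = 11(sin(2t)) (using Double angle)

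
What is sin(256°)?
sin(256°) = -0.9703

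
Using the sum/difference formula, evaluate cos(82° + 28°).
cos(82° + 28°) = cos 82° cos 28° - sin 82° sin 28° = -0.342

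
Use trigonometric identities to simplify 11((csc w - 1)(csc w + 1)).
11((csc w - 1)(csc w + 1)) = 11(cot²w) (using Diff. of squares)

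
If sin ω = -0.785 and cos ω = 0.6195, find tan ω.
tan ω = sin ω / cos ω = -1.267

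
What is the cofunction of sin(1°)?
sin(1°) = cos(90° - 1°) = cos(89°)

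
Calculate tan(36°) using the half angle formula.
tan(36°) = sin 72° / (1 + cos 72°) = 0.7265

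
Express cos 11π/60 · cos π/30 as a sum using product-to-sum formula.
cos 11π/60 cos π/30 = (1/2)[cos(11π/60-π/30) + cos(11π/60+π/30)]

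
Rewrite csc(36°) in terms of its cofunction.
csc(36°) = sec(90° - 36°) = sec(54°)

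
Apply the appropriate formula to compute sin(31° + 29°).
sin(31° + 29°) = sin 31° cos 29° + cos 31° sin 29° = √3/2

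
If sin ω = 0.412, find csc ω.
csc ω = 1/sin ω = 2.427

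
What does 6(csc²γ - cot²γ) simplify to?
6(csc²γ - cot²γ) = 6 (using Pythagorean identity)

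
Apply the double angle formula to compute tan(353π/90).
tan(353π/90) = 2 tan 353π/180 / (1 - tan²353π/180) = -0.2493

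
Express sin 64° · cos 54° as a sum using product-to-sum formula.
sin 64° cos 54° = (1/2)[sin(64°+54°) + sin(64°-54°)]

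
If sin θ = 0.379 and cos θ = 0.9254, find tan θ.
tan θ = sin θ / cos θ = 0.4096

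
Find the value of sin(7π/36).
sin(7π/36) = 0.5736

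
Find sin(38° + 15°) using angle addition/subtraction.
sin(38° + 15°) = sin 38° cos 15° + cos 38° sin 15° = 0.7986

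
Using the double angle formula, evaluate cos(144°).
cos(144°) = cos²72° - sin²72° = -0.809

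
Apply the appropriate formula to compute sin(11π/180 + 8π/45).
sin(11π/180 + 8π/45) = sin 11π/180 cos 8π/45 + cos 11π/180 sin 8π/45 = 0.682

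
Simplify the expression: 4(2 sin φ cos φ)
4(2 sin φ cos φ) = 4(sin(2φ)) (using Double angle)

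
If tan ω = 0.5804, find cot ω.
cot ω = 1/tan ω = 1.723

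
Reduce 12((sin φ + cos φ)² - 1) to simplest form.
12((sin φ + cos φ)² - 1) = 12(sin(2φ)) (using Pythagorean + double angle)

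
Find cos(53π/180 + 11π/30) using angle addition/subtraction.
cos(53π/180 + 11π/30) = cos 53π/180 cos 11π/30 - sin 53π/180 sin 11π/30 = -0.4848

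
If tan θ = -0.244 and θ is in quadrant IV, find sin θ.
sin θ = -0.237 (using tan²θ + 1 = sec²θ)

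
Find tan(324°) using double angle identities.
tan(324°) = 2 tan 162° / (1 - tan²162°) = -0.7265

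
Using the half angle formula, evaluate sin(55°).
sin(55°) = √((1 - cos 110°)/2) = 0.8192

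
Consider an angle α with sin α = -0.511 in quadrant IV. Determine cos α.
cos α = √(1 - sin²α) = 0.8596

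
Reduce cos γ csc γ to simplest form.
cos γ csc γ = cot γ (using Reciprocal + quotient)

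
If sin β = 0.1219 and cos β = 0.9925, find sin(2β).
sin(2β) = 2 sin β cos β = 0.242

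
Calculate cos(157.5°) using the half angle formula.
cos(157.5°) = -√((1 + cos 315°)/2) = -0.9239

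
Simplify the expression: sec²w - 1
sec²w - 1 = tan²w (using Pythagorean identity)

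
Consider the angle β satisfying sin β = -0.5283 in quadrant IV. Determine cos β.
cos β = √(1 - sin²β) = 0.8491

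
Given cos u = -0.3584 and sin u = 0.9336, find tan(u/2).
tan(u/2) = sin u / (1 + cos u) = 1.455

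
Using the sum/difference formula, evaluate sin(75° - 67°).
sin(75° - 67°) = sin 75° cos 67° - cos 75° sin 67° = 0.1392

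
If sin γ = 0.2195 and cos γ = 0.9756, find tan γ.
tan γ = sin γ / cos γ = 0.225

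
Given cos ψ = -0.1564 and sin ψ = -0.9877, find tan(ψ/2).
tan(ψ/2) = sin ψ / (1 + cos ψ) = -1.171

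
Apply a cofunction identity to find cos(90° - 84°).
cos(90° - 84°) = sin(84°) = 0.9945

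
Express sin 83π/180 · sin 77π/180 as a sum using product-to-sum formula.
sin 83π/180 sin 77π/180 = (1/2)[cos(83π/180-77π/180) - cos(83π/180+77π/180)]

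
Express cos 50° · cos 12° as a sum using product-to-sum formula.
cos 50° cos 12° = (1/2)[cos(50°-12°) + cos(50°+12°)]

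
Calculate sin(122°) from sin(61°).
sin(122°) = 2 sin 61° cos 61° = 0.848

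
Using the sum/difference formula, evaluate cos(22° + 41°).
cos(22° + 41°) = cos 22° cos 41° - sin 22° sin 41° = 0.454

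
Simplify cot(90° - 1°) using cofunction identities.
cot(90° - 1°) = tan(1°)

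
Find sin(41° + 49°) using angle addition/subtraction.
sin(41° + 49°) = sin 41° cos 49° + cos 41° sin 49° = 1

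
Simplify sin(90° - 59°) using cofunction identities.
sin(90° - 59°) = cos(59°)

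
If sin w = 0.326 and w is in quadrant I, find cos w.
cos w = 0.9454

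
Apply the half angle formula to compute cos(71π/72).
cos(71π/72) = -√((1 + cos 71π/36)/2) = -0.999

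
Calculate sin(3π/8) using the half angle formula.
sin(3π/8) = √((1 - cos 3π/4)/2) = √(2+√2)/2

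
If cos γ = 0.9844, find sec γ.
sec γ = 1/cos γ = 1.016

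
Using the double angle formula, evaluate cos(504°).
cos(504°) = cos²252° - sin²252° = -0.809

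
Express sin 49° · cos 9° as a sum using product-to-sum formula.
sin 49° cos 9° = (1/2)[sin(49°+9°) + sin(49°-9°)]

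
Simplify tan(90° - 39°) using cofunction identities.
tan(90° - 39°) = cot(39°)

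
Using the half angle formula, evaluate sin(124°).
sin(124°) = √((1 - cos 248°)/2) = 0.829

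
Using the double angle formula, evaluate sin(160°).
sin(160°) = 2 sin 80° cos 80° = 0.342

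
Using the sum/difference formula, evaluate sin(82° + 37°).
sin(82° + 37°) = sin 82° cos 37° + cos 82° sin 37° = 0.8746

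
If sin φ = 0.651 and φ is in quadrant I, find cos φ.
cos φ = 0.7591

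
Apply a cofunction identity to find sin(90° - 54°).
sin(90° - 54°) = cos(54°) = 0.5878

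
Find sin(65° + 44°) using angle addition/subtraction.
sin(65° + 44°) = sin 65° cos 44° + cos 65° sin 44° = 0.9455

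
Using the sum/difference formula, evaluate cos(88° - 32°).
cos(88° - 32°) = cos 88° cos 32° + sin 88° sin 32° = 0.5592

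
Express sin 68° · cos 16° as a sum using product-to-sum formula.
sin 68° cos 16° = (1/2)[sin(68°+16°) + sin(68°-16°)]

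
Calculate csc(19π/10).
csc(19π/10) = -3.236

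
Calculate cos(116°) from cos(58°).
cos(116°) = cos²58° - sin²58° = -0.4384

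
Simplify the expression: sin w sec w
sin w sec w = tan w (using Reciprocal + quotient)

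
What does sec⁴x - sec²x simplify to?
sec⁴x - sec²x = tan⁴x + tan²x (using Pythagorean)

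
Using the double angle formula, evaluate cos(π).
cos(π) = 1 - 2sin²π/2 = -1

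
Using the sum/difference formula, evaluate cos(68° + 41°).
cos(68° + 41°) = cos 68° cos 41° - sin 68° sin 41° = -0.3256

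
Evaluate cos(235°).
cos(235°) = -0.5736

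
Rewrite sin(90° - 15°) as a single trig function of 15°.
sin(90° - 15°) = cos(15°)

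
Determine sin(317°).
sin(317°) = -0.682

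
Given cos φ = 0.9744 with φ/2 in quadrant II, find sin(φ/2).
sin(φ/2) = ±√((1 - cos φ)/2); positive since φ/2 ∈ QII, so sin(φ/2) = 0.1131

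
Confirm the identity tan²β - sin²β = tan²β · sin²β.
LHS = sin²β/cos²β - sin²β = sin²β(1/cos²β - 1) = sin²β · (1 - cos²β)/cos²β = sin²β · sin²β/cos²β = sin²β · tan²β = RHS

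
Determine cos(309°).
cos(309°) = 0.6293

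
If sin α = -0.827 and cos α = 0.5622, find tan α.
tan α = sin α / cos α = -1.471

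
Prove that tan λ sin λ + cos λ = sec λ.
LHS = sin²λ/cos λ + cos λ = (sin²λ + cos²λ)/cos λ = 1/cos λ = sec λ = RHS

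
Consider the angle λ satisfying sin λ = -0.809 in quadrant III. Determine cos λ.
cos λ = ±√(1 - sin²λ) = -0.5878 (negative in QIII)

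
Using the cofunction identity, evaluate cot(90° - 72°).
cot(90° - 72°) = tan(72°) = 3.078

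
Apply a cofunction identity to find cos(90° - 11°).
cos(90° - 11°) = sin(11°) = 0.1908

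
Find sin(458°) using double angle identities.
sin(458°) = 2 sin 229° cos 229° = 0.9903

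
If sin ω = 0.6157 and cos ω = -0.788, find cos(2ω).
cos(2ω) = cos²ω - sin²ω = 0.2419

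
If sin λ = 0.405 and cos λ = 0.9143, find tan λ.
tan λ = sin λ / cos λ = 0.443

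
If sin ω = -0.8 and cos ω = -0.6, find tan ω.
tan ω = sin ω / cos ω = 1.333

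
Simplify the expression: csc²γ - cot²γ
csc²γ - cot²γ = 1 (using Pythagorean identity)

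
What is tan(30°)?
tan(30°) = √3/3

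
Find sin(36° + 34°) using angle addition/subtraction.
sin(36° + 34°) = sin 36° cos 34° + cos 36° sin 34° = 0.9397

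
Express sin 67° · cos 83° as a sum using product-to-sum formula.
sin 67° cos 83° = (1/2)[sin(67°+83°) + sin(67°-83°)]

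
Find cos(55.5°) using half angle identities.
cos(55.5°) = √((1 + cos 111°)/2) = 0.5664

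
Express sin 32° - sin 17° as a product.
sin 32° - sin 17° = 2 cos(24.5°) sin(7.5°)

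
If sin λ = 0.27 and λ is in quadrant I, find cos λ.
cos λ = 0.9629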